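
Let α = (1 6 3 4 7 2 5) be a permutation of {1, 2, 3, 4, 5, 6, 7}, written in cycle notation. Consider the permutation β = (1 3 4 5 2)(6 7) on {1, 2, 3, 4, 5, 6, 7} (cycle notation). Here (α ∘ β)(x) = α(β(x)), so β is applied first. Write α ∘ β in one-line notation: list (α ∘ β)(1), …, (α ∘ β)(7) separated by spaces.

4 6 7 1 5 2 3

Chase each element through β then α: 1 → 3 → 4; 2 → 1 → 6; 3 → 4 → 7; 4 → 5 → 1; 5 → 2 → 5; 6 → 7 → 2; 7 → 6 → 3.
Collecting the images, α ∘ β = [4 6 7 1 5 2 3].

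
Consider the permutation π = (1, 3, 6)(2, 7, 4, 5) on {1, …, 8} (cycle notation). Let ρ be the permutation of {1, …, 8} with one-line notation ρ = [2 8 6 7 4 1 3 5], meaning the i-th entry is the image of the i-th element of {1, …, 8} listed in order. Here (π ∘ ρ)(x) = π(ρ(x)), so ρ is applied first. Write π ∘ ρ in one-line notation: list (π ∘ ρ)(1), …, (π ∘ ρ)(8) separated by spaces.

(π ∘ ρ)(x) = π(ρ(x)). Computing each image: π(ρ(1)) = π(2) = 7, π(ρ(2)) = π(8) = 8, π(ρ(3)) = π(6) = 1, π(ρ(4)) = π(7) = 4, π(ρ(5)) = π(4) = 5, π(ρ(6)) = π(1) = 3, π(ρ(7)) = π(3) = 6, π(ρ(8)) = π(5) = 2.
Hence π ∘ ρ = [7 8 1 4 5 3 6 2].

7 8 1 4 5 3 6 2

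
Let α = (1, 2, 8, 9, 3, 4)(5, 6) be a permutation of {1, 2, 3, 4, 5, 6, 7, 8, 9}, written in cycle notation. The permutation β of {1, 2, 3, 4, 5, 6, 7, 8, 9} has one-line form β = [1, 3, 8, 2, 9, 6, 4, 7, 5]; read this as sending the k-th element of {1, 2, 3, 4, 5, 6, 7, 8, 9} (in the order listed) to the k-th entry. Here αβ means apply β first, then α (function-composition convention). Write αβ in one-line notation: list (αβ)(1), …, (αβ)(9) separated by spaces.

(αβ)(x) = α(β(x)). Computing each image: α(β(1)) = α(1) = 2, α(β(2)) = α(3) = 4, α(β(3)) = α(8) = 9, α(β(4)) = α(2) = 8, α(β(5)) = α(9) = 3, α(β(6)) = α(6) = 5, α(β(7)) = α(4) = 1, α(β(8)) = α(7) = 7, α(β(9)) = α(5) = 6.
Hence αβ = [2 4 9 8 3 5 1 7 6].

2 4 9 8 3 5 1 7 6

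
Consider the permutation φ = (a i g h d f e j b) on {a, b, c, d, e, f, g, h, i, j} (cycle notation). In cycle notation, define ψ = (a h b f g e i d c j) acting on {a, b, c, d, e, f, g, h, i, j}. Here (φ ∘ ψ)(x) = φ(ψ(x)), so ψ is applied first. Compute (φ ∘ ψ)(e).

g

ψ(e) = i, then φ(i) = g; composing gives (φ ∘ ψ)(e) = g.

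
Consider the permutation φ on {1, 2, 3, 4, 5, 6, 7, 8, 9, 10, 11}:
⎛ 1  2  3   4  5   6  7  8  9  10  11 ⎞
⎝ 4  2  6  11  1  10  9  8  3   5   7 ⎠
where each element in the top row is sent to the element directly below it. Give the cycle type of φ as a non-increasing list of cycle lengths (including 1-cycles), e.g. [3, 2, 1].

[9, 1, 1]

The disjoint cycles are (1 4 11 7 9 3 6 10 5)(2)(8), with lengths 9, 1, 1 in non-increasing order.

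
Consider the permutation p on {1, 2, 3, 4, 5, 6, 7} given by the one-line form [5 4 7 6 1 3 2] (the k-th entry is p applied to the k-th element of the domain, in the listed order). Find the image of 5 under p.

5 is element number 5 of the domain, and entry number 5 of the one-line form is 1, so p(5) = 1.

1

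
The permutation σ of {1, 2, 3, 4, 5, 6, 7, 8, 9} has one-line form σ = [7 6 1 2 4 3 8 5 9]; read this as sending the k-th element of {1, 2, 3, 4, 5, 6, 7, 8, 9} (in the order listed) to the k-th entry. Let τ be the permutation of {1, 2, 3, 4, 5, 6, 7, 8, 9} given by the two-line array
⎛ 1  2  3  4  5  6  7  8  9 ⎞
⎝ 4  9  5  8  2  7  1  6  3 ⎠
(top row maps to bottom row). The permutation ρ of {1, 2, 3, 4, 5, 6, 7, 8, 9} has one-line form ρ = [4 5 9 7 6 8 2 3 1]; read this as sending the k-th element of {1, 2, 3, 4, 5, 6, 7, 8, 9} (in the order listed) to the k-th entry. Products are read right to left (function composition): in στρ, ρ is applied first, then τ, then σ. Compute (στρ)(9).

(στρ)(9) = σ(τ(ρ(9))). ρ(9) = 1, then τ(1) = 4, then σ(4) = 2, so the result is 2.

2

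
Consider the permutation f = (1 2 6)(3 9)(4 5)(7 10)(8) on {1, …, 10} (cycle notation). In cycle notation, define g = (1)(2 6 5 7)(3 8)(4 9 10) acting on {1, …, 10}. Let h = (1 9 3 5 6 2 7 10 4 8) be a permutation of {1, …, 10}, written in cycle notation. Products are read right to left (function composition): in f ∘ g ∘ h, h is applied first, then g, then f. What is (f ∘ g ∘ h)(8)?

2

(f ∘ g ∘ h)(8) = f(g(h(8))). h(8) = 1, then g(1) = 1, then f(1) = 2, so the result is 2.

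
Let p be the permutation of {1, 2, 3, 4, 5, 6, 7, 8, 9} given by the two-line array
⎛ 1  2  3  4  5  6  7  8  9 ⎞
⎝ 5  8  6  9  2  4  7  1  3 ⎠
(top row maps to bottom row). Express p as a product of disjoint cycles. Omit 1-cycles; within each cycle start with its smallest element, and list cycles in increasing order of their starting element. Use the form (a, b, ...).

Iterating p from 1 gives 1 → 5 → 2 → 8 → 1; that is the 4-cycle (1, 5, 2, 8).
Repeating from the next unused element and collecting all non-trivial cycles gives (1, 5, 2, 8)(3, 6, 4, 9).

(1, 5, 2, 8)(3, 6, 4, 9)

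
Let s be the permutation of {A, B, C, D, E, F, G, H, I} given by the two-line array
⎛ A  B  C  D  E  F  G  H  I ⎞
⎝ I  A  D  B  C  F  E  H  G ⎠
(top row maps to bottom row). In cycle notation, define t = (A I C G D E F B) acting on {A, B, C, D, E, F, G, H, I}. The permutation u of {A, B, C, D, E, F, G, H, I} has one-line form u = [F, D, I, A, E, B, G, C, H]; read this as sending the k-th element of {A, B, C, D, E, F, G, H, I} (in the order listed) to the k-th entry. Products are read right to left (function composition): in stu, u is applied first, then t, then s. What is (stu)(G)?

B

(stu)(G) = s(t(u(G))). u(G) = G, then t(G) = D, then s(D) = B, so the result is B.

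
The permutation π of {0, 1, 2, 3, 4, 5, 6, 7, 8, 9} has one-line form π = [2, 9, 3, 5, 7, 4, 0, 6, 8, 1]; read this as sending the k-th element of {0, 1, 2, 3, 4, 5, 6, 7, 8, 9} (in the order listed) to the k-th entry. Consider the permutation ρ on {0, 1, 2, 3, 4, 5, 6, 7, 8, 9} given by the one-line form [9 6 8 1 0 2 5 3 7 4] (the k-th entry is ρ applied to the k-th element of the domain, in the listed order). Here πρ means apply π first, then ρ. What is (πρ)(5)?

0

π(5) = 4, then ρ(4) = 0; composing gives (πρ)(5) = 0.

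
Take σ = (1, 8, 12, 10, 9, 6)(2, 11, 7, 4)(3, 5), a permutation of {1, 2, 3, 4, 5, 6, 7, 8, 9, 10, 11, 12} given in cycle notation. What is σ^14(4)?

11

4 lies in the 4-cycle (2, 11, 7, 4).
On a 4-cycle, σ^4 is the identity, so σ^14 = σ^2 there (14 ≡ 2 mod 4).
Advancing 2 steps from 4: 4 → 2 → 11.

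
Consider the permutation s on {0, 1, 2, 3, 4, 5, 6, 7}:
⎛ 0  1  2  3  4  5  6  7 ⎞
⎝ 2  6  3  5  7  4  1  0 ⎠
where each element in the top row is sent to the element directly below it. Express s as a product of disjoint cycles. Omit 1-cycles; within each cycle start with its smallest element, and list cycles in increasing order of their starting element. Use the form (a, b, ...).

Start at 0 and follow images: 0 → 2 → 3 → 5 → 4 → 7 → 0, giving the cycle (0, 2, 3, 5, 4, 7).
Continuing from each remaining unvisited element yields (0, 2, 3, 5, 4, 7)(1, 6).

(0, 2, 3, 5, 4, 7)(1, 6)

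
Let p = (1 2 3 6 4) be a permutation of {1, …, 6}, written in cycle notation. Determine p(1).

2

1 appears in (1 2 3 6 4); the next entry (wrapping around) is 2.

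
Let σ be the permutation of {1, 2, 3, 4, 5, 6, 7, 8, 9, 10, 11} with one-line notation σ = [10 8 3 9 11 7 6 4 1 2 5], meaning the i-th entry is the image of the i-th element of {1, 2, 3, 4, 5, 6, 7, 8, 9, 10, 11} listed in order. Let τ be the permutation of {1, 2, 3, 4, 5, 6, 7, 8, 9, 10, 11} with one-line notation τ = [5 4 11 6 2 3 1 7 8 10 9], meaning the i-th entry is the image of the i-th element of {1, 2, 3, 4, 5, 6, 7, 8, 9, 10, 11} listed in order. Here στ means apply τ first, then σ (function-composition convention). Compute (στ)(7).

10

(στ)(7) = σ(τ(7)). τ(7) = 1, then σ(1) = 10. So (στ)(7) = 10.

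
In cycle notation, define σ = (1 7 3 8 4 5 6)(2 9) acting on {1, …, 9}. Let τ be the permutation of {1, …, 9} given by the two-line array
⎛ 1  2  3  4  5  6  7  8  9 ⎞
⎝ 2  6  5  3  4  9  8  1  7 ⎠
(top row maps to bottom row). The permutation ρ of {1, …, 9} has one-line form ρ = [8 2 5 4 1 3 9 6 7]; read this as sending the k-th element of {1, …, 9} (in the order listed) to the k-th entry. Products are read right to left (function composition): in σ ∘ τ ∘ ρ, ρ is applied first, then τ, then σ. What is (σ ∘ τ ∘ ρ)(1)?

(σ ∘ τ ∘ ρ)(1) = σ(τ(ρ(1))). ρ(1) = 8, then τ(8) = 1, then σ(1) = 7, so the result is 7.

7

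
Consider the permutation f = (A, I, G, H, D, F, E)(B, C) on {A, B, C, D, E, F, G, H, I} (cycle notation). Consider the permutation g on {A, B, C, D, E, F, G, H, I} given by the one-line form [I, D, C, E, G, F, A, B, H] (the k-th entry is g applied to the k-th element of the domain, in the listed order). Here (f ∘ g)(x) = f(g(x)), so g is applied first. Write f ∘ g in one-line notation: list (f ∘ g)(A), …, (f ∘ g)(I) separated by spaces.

G F B A H E I C D

For each element, apply g then f: A → I → G; B → D → F; C → C → B; D → E → A; E → G → H; F → F → E; G → A → I; H → B → C; I → H → D.
So f ∘ g in one-line form is G F B A H E I C D.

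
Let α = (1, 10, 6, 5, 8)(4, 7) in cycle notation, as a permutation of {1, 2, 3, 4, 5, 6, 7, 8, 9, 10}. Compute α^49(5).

5 lies in the 5-cycle (1, 10, 6, 5, 8).
Since the cycle has length 5, α^49 acts on it the same as α^4 (49 mod 5 = 4).
Advancing 4 steps from 5: 5 → 8 → 1 → 10 → 6.

6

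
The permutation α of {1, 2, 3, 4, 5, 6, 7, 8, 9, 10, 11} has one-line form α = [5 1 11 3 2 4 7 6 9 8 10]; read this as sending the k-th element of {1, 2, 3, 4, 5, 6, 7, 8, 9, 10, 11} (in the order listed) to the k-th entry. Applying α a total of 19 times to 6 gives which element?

4

Tracing 6 → 4 → … returns to 6 after 6 steps, so 6 lies in a 6-cycle (3 11 10 8 6 4).
Since the cycle has length 6, α^19 acts on it the same as α^1 (19 mod 6 = 1).
Advancing 1 step from 6: 6 → 4.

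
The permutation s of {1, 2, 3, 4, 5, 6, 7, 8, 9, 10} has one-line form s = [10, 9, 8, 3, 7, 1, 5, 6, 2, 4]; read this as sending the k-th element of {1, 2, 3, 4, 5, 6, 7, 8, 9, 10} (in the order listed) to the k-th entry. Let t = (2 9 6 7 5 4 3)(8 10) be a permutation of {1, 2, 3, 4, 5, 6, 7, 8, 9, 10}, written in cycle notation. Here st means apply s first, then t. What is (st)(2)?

6

First apply s: s(2) = 9, then t(9) = 6. Thus (st)(2) = 6.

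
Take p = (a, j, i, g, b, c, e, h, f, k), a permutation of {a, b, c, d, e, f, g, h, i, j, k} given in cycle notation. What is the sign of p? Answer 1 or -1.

-1

The cycle lengths are 10, 1.
A cycle is odd iff its length is even; p has 1 even-length cycle, so sgn(p) = (−1)^1 and p is odd.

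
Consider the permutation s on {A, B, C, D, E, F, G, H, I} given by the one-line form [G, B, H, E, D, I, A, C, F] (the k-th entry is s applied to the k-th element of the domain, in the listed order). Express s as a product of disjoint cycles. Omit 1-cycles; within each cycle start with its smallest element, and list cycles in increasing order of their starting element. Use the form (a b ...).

Iterating s from A gives A → G → A; that is the 2-cycle (A G).
Repeating from the next unused element and collecting all non-trivial cycles gives (A G)(C H)(D E)(F I).

(A G)(C H)(D E)(F I)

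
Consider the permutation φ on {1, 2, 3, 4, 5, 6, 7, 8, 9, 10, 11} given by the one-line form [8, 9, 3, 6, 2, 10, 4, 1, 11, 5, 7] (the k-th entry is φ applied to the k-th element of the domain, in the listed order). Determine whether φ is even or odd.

even

In disjoint-cycle form the cycle lengths are 8, 2, 1.
A cycle is odd iff its length is even; φ has 2 even-length cycles, so sgn(φ) = (−1)^2 and φ is even.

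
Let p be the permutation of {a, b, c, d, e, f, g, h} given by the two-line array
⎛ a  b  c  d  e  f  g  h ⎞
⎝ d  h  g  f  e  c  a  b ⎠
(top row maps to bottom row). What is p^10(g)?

g

Tracing g → a → … returns to g after 5 steps, so g lies in a 5-cycle (a, d, f, c, g).
Since the cycle has length 5, p^10 acts on it the same as p^0 (10 mod 5 = 0).
So p^10(g) = g.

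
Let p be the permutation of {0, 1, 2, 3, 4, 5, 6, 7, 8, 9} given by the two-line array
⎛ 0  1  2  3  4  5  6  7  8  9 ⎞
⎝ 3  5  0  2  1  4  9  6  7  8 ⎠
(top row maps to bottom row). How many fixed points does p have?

0

No element satisfies p(x) = x, so there are 0 fixed points.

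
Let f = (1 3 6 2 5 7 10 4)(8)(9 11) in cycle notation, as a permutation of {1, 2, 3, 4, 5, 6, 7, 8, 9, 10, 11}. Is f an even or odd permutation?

even

The cycle lengths are 8, 2, 1.
A cycle of length ℓ contributes ℓ−1 transpositions, so f is a product of 7 + 1 = 8 transpositions — even.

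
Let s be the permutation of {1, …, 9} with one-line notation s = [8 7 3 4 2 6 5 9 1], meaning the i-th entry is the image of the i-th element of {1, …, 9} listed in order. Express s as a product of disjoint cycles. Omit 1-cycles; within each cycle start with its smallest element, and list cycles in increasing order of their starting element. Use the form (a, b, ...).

From 1: 1 → 8 → 9 → 1, closing the cycle (1, 8, 9).
Continuing from each remaining unvisited element yields (1, 8, 9)(2, 7, 5).

(1, 8, 9)(2, 7, 5)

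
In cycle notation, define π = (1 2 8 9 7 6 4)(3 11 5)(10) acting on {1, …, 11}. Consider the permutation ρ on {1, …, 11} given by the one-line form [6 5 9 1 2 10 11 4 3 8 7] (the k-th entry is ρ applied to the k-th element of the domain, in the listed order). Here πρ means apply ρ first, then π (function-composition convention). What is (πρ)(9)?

(πρ)(9) = π(ρ(9)). ρ(9) = 3, then π(3) = 11. So (πρ)(9) = 11.

11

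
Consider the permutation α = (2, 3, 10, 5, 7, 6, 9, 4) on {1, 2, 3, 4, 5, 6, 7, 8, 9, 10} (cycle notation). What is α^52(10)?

10 lies in the 8-cycle (2, 3, 10, 5, 7, 6, 9, 4).
On an 8-cycle, α^8 is the identity, so α^52 = α^4 there (52 ≡ 4 mod 8).
Stepping 4 places around the cycle: 10 → 5 → 7 → 6 → 9.

9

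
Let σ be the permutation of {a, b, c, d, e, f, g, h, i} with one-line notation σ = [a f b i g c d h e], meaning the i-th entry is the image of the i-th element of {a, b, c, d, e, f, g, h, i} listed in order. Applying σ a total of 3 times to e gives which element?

i

Tracing e → g → … returns to e after 4 steps, so e lies in a 4-cycle (d i e g).
Stepping 3 places around the cycle: e → g → d → i.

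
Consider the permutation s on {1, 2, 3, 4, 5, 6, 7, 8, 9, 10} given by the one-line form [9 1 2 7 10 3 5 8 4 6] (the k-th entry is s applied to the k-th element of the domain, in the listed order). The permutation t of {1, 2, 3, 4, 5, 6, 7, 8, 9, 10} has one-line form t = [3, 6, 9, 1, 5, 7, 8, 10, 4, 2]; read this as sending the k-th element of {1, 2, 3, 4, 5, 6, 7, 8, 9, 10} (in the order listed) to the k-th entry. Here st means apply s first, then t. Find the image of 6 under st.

9

First apply s: s(6) = 3, then t(3) = 9. Thus (st)(6) = 9.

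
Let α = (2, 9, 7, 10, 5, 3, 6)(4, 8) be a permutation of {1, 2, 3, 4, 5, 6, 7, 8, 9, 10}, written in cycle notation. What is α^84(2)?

2 lies in the 7-cycle (2, 9, 7, 10, 5, 3, 6).
On a 7-cycle, α^7 is the identity, so α^84 = α^0 there (84 ≡ 0 mod 7).
So α^84(2) = 2.

2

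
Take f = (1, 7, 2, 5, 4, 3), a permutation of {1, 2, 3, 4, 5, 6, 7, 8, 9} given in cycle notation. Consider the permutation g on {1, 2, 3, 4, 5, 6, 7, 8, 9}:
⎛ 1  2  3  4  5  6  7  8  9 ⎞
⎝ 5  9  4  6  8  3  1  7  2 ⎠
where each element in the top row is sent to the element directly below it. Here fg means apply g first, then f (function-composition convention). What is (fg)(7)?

7

First apply g: g(7) = 1, then f(1) = 7. Thus (fg)(7) = 7.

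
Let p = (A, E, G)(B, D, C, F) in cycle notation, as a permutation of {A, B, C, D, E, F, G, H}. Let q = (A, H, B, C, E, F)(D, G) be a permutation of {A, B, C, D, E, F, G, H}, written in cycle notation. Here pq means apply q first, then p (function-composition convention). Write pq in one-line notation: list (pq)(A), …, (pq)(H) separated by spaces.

H F G A B E C D

Chase each element through q then p: A → H → H; B → C → F; C → E → G; D → G → A; E → F → B; F → A → E; G → D → C; H → B → D.
Collecting the images, pq = [H F G A B E C D].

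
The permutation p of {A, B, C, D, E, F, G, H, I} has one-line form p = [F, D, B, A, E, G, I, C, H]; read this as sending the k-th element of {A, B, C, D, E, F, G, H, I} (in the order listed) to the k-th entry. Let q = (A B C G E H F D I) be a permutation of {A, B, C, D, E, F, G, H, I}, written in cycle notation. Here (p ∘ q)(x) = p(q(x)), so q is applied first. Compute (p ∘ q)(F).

A

(p ∘ q)(F) = p(q(F)). q(F) = D, then p(D) = A. So (p ∘ q)(F) = A.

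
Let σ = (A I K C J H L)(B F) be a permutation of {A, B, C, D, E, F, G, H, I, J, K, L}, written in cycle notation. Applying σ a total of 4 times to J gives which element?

I

J lies in the 7-cycle (A I K C J H L).
Advancing 4 steps from J: J → H → L → A → I.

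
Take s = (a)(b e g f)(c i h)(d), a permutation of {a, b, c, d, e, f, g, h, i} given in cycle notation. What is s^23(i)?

i lies in the 3-cycle (c i h).
On a 3-cycle, s^3 is the identity, so s^23 = s^2 there (23 ≡ 2 mod 3).
Advancing 2 steps from i: i → h → c.

c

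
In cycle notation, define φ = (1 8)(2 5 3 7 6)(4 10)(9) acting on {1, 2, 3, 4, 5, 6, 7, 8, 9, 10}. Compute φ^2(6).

5

6 lies in the 5-cycle (2 5 3 7 6).
Advancing 2 steps from 6: 6 → 2 → 5.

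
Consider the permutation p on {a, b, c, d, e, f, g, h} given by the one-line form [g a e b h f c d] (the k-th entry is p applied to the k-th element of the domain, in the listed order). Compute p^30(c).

h

Tracing c → e → … returns to c after 7 steps, so c lies in a 7-cycle (a, g, c, e, h, d, b).
Powers repeat with period 7 on this cycle, and 30 mod 7 = 2, so p^30(c) = p^2(c).
Stepping 2 places around the cycle: c → e → h.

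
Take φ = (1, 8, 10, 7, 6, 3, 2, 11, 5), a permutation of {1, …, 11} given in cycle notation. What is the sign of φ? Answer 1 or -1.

1

The cycle lengths are 9, 1, 1.
A cycle of length ℓ contributes ℓ−1 transpositions, so φ is a product of 8 transpositions — even.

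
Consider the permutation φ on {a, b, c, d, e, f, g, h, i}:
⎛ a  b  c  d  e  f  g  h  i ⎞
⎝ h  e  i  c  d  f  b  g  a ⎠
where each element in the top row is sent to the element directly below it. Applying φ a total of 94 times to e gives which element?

Tracing e → d → … returns to e after 8 steps, so e lies in an 8-cycle (a h g b e d c i).
Powers repeat with period 8 on this cycle, and 94 mod 8 = 6, so φ^94(e) = φ^6(e).
Advancing 6 steps from e: e → d → c → i → a → h → g.

g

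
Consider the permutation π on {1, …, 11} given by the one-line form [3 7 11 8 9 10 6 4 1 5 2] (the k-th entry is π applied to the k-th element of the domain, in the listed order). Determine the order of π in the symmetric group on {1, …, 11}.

Writing π as disjoint cycles, the cycle lengths are 9, 2.
Since disjoint cycles commute, ord(π) = lcm(9, 2) = 18.

18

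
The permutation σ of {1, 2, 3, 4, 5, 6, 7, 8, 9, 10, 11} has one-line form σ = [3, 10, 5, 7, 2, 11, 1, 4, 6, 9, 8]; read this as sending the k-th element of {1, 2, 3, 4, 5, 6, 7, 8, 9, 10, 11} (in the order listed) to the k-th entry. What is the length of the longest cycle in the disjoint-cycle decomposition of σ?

Decomposing into disjoint cycles gives (1, 3, 5, 2, 10, 9, 6, 11, 8, 4, 7); the longest has length 11.

11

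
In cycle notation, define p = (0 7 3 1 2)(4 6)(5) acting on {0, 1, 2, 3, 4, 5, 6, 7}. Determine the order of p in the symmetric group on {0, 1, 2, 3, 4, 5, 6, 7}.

The disjoint cycles have lengths 5, 2, 1.
Since disjoint cycles commute, ord(p) = lcm(5, 2) = 10.

10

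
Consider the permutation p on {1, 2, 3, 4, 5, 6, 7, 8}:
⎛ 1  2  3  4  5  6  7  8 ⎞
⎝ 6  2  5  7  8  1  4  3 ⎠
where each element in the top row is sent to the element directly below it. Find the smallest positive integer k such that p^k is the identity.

6

Decomposing into disjoint cycles gives cycle lengths 3, 2, 2, 1.
Since disjoint cycles commute, ord(p) = lcm(3, 2, 2) = 6.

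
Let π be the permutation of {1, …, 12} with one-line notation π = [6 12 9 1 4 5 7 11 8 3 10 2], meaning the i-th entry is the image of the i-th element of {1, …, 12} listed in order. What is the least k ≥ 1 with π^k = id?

Decomposing into disjoint cycles gives cycle lengths 5, 4, 2, 1.
The order of π is the least common multiple of its cycle lengths: lcm(5, 4, 2) = 20.

20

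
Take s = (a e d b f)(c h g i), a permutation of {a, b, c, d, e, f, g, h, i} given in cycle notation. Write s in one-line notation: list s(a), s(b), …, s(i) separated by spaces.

e f h b d a i g c

Each element maps to the next entry in its cycle (wrapping to the front): a↦e, b↦f, c↦h, d↦b, e↦d, f↦a, g↦i, h↦g, i↦c.
So the one-line form is e f h b d a i g c.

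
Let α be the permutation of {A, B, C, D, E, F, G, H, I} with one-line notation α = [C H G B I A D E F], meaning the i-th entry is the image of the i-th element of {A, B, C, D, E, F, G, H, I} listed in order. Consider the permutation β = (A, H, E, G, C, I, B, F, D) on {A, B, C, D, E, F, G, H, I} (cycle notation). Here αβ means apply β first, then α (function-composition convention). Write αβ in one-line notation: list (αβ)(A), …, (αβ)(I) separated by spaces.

(αβ)(x) = α(β(x)). Computing each image: α(β(A)) = α(H) = E, α(β(B)) = α(F) = A, α(β(C)) = α(I) = F, α(β(D)) = α(A) = C, α(β(E)) = α(G) = D, α(β(F)) = α(D) = B, α(β(G)) = α(C) = G, α(β(H)) = α(E) = I, α(β(I)) = α(B) = H.
Hence αβ = [E A F C D B G I H].

E A F C D B G I H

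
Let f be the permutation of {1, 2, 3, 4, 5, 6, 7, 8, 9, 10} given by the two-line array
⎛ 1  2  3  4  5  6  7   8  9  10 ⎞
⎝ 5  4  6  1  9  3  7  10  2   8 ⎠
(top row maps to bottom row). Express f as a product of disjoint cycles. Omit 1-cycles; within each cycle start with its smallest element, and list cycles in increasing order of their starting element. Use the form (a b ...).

From 1: 1 → 5 → 9 → 2 → 4 → 1, closing the cycle (1 5 9 2 4).
Repeating from the next unused element and collecting all non-trivial cycles gives (1 5 9 2 4)(3 6)(8 10).

(1 5 9 2 4)(3 6)(8 10)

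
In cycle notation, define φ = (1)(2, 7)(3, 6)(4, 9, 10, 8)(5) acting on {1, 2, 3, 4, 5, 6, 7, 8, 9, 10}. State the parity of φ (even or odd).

The cycle lengths are 4, 2, 2, 1, 1.
A cycle of length ℓ contributes ℓ−1 transpositions, so φ is a product of 3 + 1 + 1 = 5 transpositions — odd.

odd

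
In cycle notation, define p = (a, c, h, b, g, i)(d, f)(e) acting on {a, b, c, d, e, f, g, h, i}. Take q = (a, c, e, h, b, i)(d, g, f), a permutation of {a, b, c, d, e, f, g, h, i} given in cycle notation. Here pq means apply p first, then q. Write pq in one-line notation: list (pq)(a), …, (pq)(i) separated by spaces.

e f b d h g a i c

Chase each element through p then q: a → c → e; b → g → f; c → h → b; d → f → d; e → e → h; f → d → g; g → i → a; h → b → i; i → a → c.
So pq in one-line form is e f b d h g a i c.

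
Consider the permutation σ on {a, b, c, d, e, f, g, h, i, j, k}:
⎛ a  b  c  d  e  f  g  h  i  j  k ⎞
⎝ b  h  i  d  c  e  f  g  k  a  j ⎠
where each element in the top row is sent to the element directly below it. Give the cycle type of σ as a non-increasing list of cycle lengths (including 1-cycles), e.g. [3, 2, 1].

[10, 1]

The disjoint cycles are (a, b, h, g, f, e, c, i, k, j)(d), with lengths 10, 1 in non-increasing order.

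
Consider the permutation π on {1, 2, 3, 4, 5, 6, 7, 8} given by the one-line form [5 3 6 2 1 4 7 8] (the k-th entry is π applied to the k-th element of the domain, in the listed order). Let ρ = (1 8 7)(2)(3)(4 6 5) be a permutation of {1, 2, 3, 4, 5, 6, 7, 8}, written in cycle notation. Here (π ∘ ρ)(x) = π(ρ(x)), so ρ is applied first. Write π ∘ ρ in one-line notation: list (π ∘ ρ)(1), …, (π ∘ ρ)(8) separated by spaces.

(π ∘ ρ)(x) = π(ρ(x)). Computing each image: π(ρ(1)) = π(8) = 8, π(ρ(2)) = π(2) = 3, π(ρ(3)) = π(3) = 6, π(ρ(4)) = π(6) = 4, π(ρ(5)) = π(4) = 2, π(ρ(6)) = π(5) = 1, π(ρ(7)) = π(1) = 5, π(ρ(8)) = π(7) = 7.
Hence π ∘ ρ = [8 3 6 4 2 1 5 7].

8 3 6 4 2 1 5 7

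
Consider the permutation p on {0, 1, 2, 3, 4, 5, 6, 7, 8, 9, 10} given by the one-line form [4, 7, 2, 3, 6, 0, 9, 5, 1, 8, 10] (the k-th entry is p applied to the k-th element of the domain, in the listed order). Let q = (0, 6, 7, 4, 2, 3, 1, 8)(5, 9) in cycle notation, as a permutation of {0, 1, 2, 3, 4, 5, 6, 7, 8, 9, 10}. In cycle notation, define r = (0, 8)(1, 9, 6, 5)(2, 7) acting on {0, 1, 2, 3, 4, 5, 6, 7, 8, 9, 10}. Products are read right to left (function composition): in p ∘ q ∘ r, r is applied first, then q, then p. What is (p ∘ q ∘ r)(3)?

(p ∘ q ∘ r)(3) = p(q(r(3))). r(3) = 3, then q(3) = 1, then p(1) = 7, so the result is 7.

7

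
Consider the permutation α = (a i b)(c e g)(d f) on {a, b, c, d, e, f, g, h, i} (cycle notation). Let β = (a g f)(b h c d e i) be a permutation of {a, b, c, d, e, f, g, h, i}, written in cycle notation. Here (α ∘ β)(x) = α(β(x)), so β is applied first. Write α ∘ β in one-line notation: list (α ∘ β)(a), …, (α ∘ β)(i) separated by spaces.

For each element, apply β then α: a → g → c; b → h → h; c → d → f; d → e → g; e → i → b; f → a → i; g → f → d; h → c → e; i → b → a.
Collecting the images, α ∘ β = [c h f g b i d e a].

c h f g b i d e a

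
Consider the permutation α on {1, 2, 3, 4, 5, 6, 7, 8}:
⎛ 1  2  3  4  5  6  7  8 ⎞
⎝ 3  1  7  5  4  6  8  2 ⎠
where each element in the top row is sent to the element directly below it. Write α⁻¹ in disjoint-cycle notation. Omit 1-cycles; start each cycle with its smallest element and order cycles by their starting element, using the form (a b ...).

(1 2 8 7 3)(4 5)

The cycle decomposition of α is (1 3 7 8 2)(4 5).
Reversing each cycle (and rotating so the smallest element leads) gives α⁻¹ = (1 2 8 7 3)(4 5).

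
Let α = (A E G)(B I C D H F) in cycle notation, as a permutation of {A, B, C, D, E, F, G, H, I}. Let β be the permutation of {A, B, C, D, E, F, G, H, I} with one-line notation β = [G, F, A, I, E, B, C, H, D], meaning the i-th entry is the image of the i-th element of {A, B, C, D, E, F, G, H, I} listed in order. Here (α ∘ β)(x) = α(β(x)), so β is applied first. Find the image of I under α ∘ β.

H

(α ∘ β)(I) = α(β(I)). β(I) = D, then α(D) = H. So (α ∘ β)(I) = H.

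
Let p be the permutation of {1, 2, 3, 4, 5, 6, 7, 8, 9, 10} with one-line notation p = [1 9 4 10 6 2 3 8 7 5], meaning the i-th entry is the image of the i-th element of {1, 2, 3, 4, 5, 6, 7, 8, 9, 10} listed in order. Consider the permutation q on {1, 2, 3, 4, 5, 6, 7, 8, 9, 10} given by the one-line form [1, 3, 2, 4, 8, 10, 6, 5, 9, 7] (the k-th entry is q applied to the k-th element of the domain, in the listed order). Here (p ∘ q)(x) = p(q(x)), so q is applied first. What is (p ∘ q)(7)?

2

q(7) = 6, then p(6) = 2; composing gives (p ∘ q)(7) = 2.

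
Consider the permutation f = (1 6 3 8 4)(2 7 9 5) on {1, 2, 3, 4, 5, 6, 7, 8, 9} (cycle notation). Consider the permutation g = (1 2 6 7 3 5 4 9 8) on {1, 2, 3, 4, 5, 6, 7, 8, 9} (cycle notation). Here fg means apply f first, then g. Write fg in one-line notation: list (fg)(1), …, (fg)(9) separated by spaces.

7 3 1 2 6 5 8 9 4

Chase each element through f then g: 1 → 6 → 7; 2 → 7 → 3; 3 → 8 → 1; 4 → 1 → 2; 5 → 2 → 6; 6 → 3 → 5; 7 → 9 → 8; 8 → 4 → 9; 9 → 5 → 4.
Collecting the images, fg = [7 3 1 2 6 5 8 9 4].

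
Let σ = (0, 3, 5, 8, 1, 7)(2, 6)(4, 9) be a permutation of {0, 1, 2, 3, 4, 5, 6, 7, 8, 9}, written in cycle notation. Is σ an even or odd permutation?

odd

The cycle lengths are 6, 2, 2.
A cycle is odd iff its length is even; σ has 3 even-length cycles, so sgn(σ) = (−1)^3 and σ is odd.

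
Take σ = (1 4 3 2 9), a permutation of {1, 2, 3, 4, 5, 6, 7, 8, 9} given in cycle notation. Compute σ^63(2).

2 lies in the 5-cycle (1 4 3 2 9).
On a 5-cycle, σ^5 is the identity, so σ^63 = σ^3 there (63 ≡ 3 mod 5).
Advancing 3 steps from 2: 2 → 9 → 1 → 4.

4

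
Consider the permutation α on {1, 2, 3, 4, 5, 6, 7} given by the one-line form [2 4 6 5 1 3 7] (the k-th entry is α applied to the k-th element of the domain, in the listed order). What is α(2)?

4

2 is element number 2 of the domain, and entry number 2 of the one-line form is 4, so α(2) = 4.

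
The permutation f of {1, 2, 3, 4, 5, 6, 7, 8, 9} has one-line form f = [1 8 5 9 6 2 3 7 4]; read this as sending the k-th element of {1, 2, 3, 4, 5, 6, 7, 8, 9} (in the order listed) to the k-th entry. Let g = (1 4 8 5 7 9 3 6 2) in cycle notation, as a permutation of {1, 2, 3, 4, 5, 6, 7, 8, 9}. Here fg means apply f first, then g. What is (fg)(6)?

1

First apply f: f(6) = 2, then g(2) = 1. Thus (fg)(6) = 1.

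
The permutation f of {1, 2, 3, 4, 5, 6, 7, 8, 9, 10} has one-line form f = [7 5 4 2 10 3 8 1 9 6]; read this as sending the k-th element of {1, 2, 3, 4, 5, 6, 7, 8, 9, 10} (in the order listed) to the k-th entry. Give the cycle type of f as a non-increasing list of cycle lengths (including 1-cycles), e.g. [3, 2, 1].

The disjoint cycles are (1, 7, 8)(2, 5, 10, 6, 3, 4)(9), with lengths 6, 3, 1 in non-increasing order.

[6, 3, 1]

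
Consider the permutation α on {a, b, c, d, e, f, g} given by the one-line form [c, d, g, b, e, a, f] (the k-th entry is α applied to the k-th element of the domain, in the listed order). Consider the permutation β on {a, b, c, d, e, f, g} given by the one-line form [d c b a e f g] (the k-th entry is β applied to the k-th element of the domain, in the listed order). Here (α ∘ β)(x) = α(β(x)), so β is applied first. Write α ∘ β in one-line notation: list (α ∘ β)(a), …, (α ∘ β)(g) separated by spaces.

(α ∘ β)(x) = α(β(x)). Computing each image: α(β(a)) = α(d) = b, α(β(b)) = α(c) = g, α(β(c)) = α(b) = d, α(β(d)) = α(a) = c, α(β(e)) = α(e) = e, α(β(f)) = α(f) = a, α(β(g)) = α(g) = f.
Hence α ∘ β = [b g d c e a f].

b g d c e a f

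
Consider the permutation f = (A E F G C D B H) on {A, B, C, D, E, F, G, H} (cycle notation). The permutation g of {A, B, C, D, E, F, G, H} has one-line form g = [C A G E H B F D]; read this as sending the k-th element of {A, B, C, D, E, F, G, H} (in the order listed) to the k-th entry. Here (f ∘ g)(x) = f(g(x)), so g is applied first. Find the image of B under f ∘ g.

E

g(B) = A, then f(A) = E; composing gives (f ∘ g)(B) = E.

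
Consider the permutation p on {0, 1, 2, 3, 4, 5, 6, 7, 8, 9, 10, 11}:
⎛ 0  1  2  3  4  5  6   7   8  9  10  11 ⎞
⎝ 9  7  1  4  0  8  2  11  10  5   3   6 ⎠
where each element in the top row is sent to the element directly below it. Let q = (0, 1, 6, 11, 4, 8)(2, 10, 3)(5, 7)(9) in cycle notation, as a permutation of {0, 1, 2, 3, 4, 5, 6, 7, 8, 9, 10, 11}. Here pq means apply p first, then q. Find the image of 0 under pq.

First apply p: p(0) = 9, then q(9) = 9. Thus (pq)(0) = 9.

9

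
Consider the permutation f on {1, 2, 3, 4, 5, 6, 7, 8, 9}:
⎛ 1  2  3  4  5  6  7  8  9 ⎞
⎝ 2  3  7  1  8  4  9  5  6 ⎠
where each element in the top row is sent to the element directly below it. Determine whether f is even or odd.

odd

In disjoint-cycle form the cycle lengths are 7, 2.
A cycle of length ℓ contributes ℓ−1 transpositions, so f is a product of 6 + 1 = 7 transpositions — odd.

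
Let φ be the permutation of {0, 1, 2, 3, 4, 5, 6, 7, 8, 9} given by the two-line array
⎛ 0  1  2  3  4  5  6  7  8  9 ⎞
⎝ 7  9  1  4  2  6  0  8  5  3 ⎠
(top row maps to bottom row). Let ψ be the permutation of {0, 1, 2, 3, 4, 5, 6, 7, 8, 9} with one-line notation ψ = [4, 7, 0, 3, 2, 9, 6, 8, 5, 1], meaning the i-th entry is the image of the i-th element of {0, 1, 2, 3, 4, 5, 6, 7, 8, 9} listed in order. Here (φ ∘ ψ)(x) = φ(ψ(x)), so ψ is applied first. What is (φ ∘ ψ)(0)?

2

First apply ψ: ψ(0) = 4, then φ(4) = 2. Thus (φ ∘ ψ)(0) = 2.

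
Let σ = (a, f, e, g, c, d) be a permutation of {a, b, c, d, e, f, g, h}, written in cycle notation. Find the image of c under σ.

d

Within (a, f, e, g, c, d), c ↦ d.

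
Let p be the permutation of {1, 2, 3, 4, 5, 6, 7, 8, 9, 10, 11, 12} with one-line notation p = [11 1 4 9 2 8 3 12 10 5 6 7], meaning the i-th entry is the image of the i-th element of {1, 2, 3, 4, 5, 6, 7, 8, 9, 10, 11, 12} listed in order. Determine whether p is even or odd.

odd

In disjoint-cycle form the cycle lengths are 12.
A cycle of length ℓ contributes ℓ−1 transpositions, so p is a product of 11 transpositions — odd.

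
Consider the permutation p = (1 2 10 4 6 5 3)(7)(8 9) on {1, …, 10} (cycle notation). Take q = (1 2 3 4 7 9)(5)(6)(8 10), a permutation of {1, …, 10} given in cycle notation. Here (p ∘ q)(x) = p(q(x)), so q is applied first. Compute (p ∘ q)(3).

6

First apply q: q(3) = 4, then p(4) = 6. Thus (p ∘ q)(3) = 6.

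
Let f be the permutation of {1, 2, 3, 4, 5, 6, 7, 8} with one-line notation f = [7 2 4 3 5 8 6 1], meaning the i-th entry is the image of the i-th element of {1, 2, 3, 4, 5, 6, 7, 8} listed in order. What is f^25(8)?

1

Tracing 8 → 1 → … returns to 8 after 4 steps, so 8 lies in a 4-cycle (1, 7, 6, 8).
On a 4-cycle, f^4 is the identity, so f^25 = f^1 there (25 ≡ 1 mod 4).
Advancing 1 step from 8: 8 → 1.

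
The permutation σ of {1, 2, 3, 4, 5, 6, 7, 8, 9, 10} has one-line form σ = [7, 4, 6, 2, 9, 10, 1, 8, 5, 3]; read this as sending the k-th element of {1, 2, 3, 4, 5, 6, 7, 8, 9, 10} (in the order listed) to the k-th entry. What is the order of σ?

6

Writing σ as disjoint cycles, the cycle lengths are 3, 2, 2, 2, 1.
The order is lcm(3, 2, 2, 2) = 6.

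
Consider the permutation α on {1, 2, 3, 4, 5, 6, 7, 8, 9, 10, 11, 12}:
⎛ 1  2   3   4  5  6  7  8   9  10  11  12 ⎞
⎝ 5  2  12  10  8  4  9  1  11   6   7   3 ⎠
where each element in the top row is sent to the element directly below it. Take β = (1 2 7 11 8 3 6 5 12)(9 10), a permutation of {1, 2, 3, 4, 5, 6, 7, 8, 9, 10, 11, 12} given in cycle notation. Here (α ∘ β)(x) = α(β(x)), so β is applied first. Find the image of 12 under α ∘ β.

β(12) = 1, then α(1) = 5; composing gives (α ∘ β)(12) = 5.

5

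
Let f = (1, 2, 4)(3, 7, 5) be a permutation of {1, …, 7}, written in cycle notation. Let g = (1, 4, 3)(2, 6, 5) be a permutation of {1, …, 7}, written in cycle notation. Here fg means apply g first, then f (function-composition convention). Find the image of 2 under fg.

6

(fg)(2) = f(g(2)). g(2) = 6, then f(6) = 6. So (fg)(2) = 6.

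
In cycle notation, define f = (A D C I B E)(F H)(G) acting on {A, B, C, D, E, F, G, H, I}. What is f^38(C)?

C lies in the 6-cycle (A D C I B E).
Since the cycle has length 6, f^38 acts on it the same as f^2 (38 mod 6 = 2).
Advancing 2 steps from C: C → I → B.

B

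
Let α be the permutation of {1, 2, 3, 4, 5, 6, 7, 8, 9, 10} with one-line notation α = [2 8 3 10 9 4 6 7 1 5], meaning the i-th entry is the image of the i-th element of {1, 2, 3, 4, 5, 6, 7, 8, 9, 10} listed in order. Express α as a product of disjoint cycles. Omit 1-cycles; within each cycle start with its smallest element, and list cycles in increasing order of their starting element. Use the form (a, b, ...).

(1, 2, 8, 7, 6, 4, 10, 5, 9)

Iterating α from 1 gives 1 → 2 → 8 → 7 → 6 → 4 → 10 → 5 → 9 → 1; that is the 9-cycle (1, 2, 8, 7, 6, 4, 10, 5, 9).
Repeating from the next unused element and collecting all non-trivial cycles gives (1, 2, 8, 7, 6, 4, 10, 5, 9).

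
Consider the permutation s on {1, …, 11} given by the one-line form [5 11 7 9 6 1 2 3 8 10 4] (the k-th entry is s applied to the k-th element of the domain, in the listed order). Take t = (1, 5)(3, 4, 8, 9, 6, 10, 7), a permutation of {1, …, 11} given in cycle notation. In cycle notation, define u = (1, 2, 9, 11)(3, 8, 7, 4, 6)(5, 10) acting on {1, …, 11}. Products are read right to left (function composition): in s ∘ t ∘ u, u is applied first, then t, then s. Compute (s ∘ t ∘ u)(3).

8

Apply the permutations in order: u(3) = 8, then t(8) = 9, then s(9) = 8. So (s ∘ t ∘ u)(3) = 8.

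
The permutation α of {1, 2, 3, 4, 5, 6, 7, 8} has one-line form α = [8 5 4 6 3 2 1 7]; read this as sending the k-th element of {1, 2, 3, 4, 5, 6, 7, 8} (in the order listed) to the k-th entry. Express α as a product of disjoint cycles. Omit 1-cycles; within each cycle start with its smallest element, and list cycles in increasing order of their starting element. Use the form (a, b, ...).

From 1: 1 → 8 → 7 → 1, closing the cycle (1, 8, 7).
Continuing from each remaining unvisited element yields (1, 8, 7)(2, 5, 3, 4, 6).

(1, 8, 7)(2, 5, 3, 4, 6)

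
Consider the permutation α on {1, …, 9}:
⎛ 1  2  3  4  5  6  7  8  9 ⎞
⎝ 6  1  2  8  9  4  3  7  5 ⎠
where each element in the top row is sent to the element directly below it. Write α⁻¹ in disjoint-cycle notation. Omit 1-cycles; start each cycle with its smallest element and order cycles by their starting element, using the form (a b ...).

First write α in disjoint cycles: (1 6 4 8 7 3 2)(5 9).
The inverse reverses every cycle; in canonical form, α⁻¹ = (1 2 3 7 8 4 6)(5 9).

(1 2 3 7 8 4 6)(5 9)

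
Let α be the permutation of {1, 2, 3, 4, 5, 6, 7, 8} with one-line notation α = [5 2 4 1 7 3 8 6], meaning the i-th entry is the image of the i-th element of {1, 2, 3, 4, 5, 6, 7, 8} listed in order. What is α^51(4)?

Tracing 4 → 1 → … returns to 4 after 7 steps, so 4 lies in a 7-cycle (1 5 7 8 6 3 4).
Powers repeat with period 7 on this cycle, and 51 mod 7 = 2, so α^51(4) = α^2(4).
Advancing 2 steps from 4: 4 → 1 → 5.

5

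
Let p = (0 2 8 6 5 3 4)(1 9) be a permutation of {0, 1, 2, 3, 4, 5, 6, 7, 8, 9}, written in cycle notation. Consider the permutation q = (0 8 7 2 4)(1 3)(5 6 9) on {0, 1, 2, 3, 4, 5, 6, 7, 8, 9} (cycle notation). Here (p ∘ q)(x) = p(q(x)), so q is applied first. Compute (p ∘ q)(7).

8

(p ∘ q)(7) = p(q(7)). q(7) = 2, then p(2) = 8. So (p ∘ q)(7) = 8.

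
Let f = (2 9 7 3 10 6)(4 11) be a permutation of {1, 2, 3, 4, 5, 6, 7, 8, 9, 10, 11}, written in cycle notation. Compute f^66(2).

2

2 lies in the 6-cycle (2 9 7 3 10 6).
Since the cycle has length 6, f^66 acts on it the same as f^0 (66 mod 6 = 0).
So f^66(2) = 2.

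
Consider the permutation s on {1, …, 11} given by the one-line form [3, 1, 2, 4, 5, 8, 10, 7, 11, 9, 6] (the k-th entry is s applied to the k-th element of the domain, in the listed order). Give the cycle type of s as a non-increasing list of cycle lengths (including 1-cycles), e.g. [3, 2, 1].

The disjoint cycles are (1 3 2)(4)(5)(6 8 7 10 9 11), with lengths 6, 3, 1, 1 in non-increasing order.

[6, 3, 1, 1]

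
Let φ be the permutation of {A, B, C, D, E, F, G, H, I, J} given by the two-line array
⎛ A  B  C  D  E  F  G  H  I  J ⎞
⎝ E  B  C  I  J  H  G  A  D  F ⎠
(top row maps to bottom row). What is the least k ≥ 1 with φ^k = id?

The disjoint-cycle form of φ has cycle lengths 5, 2, 1, 1, 1.
Since disjoint cycles commute, ord(φ) = lcm(5, 2) = 10.

10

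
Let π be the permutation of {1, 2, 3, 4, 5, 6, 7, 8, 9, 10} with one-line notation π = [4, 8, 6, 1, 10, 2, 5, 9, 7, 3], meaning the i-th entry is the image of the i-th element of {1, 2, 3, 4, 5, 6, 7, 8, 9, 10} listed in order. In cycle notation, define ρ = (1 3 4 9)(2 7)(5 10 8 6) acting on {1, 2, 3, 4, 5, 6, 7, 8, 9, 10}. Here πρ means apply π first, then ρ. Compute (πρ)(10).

4

First apply π: π(10) = 3, then ρ(3) = 4. Thus (πρ)(10) = 4.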